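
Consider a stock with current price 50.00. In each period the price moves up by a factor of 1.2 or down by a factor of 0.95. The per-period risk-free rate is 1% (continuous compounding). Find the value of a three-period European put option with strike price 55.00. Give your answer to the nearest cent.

Risk-neutral probability p = (e^0.01 − 0.95)/(1.2 − 0.95) = 0.0601/0.2500 = 0.2402
Terminal stock prices: S_uuu = 86.4, S_uud = 68.4, S_udd = 54.15, S_ddd = 42.87
Terminal payoffs (K − S): max(-31.4, 0) = 0, max(-13.4, 0) = 0, max(0.85, 0) = 0.85, max(12.13, 0) = 12.13
Node uu (S = 72): V_uu = e^(−0.01)·[0.2402·0.0000 + 0.7598·0.0000] = 0.0000
Node ud (S = 57): V_ud = e^(−0.01)·[0.2402·0.0000 + 0.7598·0.8500] = 0.6394
Node dd (S = 45.12): V_dd = e^(−0.01)·[0.2402·0.8500 + 0.7598·12.1313] = 9.3277
Node u (S = 60): V_u = e^(−0.01)·[0.2402·0.0000 + 0.7598·0.6394] = 0.4810
Node d (S = 47.5): V_d = e^(−0.01)·[0.2402·0.6394 + 0.7598·9.3277] = 7.1687
Node 0 (S = 50): V_0 = e^(−0.01)·[0.2402·0.4810 + 0.7598·7.1687] = 5.5070

5.51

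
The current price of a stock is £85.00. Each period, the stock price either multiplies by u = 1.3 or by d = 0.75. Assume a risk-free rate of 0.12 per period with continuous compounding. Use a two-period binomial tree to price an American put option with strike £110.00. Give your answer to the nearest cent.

Risk-neutral probability p = (e^0.12 − 0.75)/(1.3 − 0.75) = 0.3775/0.5500 = 0.6864
Terminal stock prices: S_uu = 143.7, S_ud = 82.88, S_dd = 47.81
Terminal payoffs (K − S): max(-33.65, 0) = 0, max(27.12, 0) = 27.12, max(62.19, 0) = 62.19
Node u (S = 110.5): continuation = e^(−0.12)·[0.6864·0.0000 + 0.3136·27.1250] = 7.5455; exercise value = 0.0000 ≤ continuation, so V_u = 7.5455
Node d (S = 63.75): continuation = e^(−0.12)·[0.6864·27.1250 + 0.3136·62.1875] = 33.8112; exercise value = 46.2500 > continuation, so V_d = 46.2500 (exercise)
Node 0 (S = 85): continuation = e^(−0.12)·[0.6864·7.5455 + 0.3136·46.2500] = 17.4589; exercise value = 25.0000 > continuation, so V_0 = 25.0000 (exercise)

£25.00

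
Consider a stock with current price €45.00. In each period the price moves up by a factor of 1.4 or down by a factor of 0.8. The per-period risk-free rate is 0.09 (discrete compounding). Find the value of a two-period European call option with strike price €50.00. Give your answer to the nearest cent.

€7.68

Risk-neutral probability p = (1 + 0.09 − 0.8)/(1.4 − 0.8) = 0.2900/0.6000 = 0.4833
Terminal stock prices: S_uu = 88.2, S_ud = 50.4, S_dd = 28.8
Terminal payoffs (S − K): max(38.2, 0) = 38.2, max(0.4, 0) = 0.4, max(-21.2, 0) = 0
Node u (S = 63): V_u = 1/1.09·[0.4833·38.2000 + 0.5167·0.4000] = 17.1284
Node d (S = 36): V_d = 1/1.09·[0.4833·0.4000 + 0.5167·0.0000] = 0.1774
Node 0 (S = 45): V_0 = 1/1.09·[0.4833·17.1284 + 0.5167·0.1774] = 7.6793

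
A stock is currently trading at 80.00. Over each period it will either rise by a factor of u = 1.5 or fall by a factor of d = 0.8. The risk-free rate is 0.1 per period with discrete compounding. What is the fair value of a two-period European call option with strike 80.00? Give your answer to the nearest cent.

Risk-neutral probability p = (1 + 0.1 − 0.8)/(1.5 − 0.8) = 0.3000/0.7000 = 0.4286
Terminal stock prices: S_uu = 180, S_ud = 96, S_dd = 51.2
Terminal payoffs (S − K): max(100, 0) = 100, max(16, 0) = 16, max(-28.8, 0) = 0
Node u (S = 120): V_u = 1/1.1·[0.4286·100.0000 + 0.5714·16.0000] = 47.2727
Node d (S = 64): V_d = 1/1.1·[0.4286·16.0000 + 0.5714·0.0000] = 6.2338
Node 0 (S = 80): V_0 = 1/1.1·[0.4286·47.2727 + 0.5714·6.2338] = 21.6563

21.66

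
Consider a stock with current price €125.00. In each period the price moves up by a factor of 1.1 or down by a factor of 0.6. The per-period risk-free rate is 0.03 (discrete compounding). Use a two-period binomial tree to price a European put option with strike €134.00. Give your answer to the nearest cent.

€13.33

Risk-neutral probability p = (1 + 0.03 − 0.6)/(1.1 − 0.6) = 0.4300/0.5000 = 0.8600
Terminal stock prices: S_uu = 151.3, S_ud = 82.5, S_dd = 45
Terminal payoffs (K − S): max(-17.25, 0) = 0, max(51.5, 0) = 51.5, max(89, 0) = 89
Node u (S = 137.5): V_u = 1/1.03·[0.8600·0.0000 + 0.1400·51.5000] = 7.0000
Node d (S = 75): V_d = 1/1.03·[0.8600·51.5000 + 0.1400·89.0000] = 55.0971
Node 0 (S = 125): V_0 = 1/1.03·[0.8600·7.0000 + 0.1400·55.0971] = 13.3336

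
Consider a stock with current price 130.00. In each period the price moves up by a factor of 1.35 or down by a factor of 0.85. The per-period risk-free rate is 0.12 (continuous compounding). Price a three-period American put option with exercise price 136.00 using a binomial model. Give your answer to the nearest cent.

Risk-neutral probability p = (e^0.12 − 0.85)/(1.35 − 0.85) = 0.2775/0.5000 = 0.5550
Terminal stock prices: S_uuu = 319.8, S_uud = 201.4, S_udd = 126.8, S_ddd = 79.84
Terminal payoffs (K − S): max(-183.8, 0) = 0, max(-65.39, 0) = 0, max(9.201, 0) = 9.201, max(56.16, 0) = 56.16
Node uu (S = 236.9): continuation = e^(−0.12)·[0.5550·0.0000 + 0.4450·0.0000] = 0.0000; exercise value = 0.0000 ≤ continuation, so V_uu = 0.0000
Node ud (S = 149.2): continuation = e^(−0.12)·[0.5550·0.0000 + 0.4450·9.2013] = 3.6316; exercise value = 0.0000 ≤ continuation, so V_ud = 3.6316
Node dd (S = 93.92): continuation = e^(−0.12)·[0.5550·9.2013 + 0.4450·56.1638] = 26.6962; exercise value = 42.0750 > continuation, so V_dd = 42.0750 (exercise)
Node u (S = 175.5): continuation = e^(−0.12)·[0.5550·0.0000 + 0.4450·3.6316] = 1.4333; exercise value = 0.0000 ≤ continuation, so V_u = 1.4333
Node d (S = 110.5): continuation = e^(−0.12)·[0.5550·3.6316 + 0.4450·42.0750] = 18.3940; exercise value = 25.5000 > continuation, so V_d = 25.5000 (exercise)
Node 0 (S = 130): continuation = e^(−0.12)·[0.5550·1.4333 + 0.4450·25.5000] = 10.7700; exercise value = 6.0000 ≤ continuation, so V_0 = 10.7700

10.77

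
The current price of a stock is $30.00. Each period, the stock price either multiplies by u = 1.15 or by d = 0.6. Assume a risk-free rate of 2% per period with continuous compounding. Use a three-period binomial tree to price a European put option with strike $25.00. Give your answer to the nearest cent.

$2.21

Risk-neutral probability p = (e^0.02 − 0.6)/(1.15 − 0.6) = 0.4202/0.5500 = 0.7640
Terminal stock prices: S_uuu = 45.63, S_uud = 23.8, S_udd = 12.42, S_ddd = 6.48
Terminal payoffs (K − S): max(-20.63, 0) = 0, max(1.195, 0) = 1.195, max(12.58, 0) = 12.58, max(18.52, 0) = 18.52
Node uu (S = 39.67): V_uu = e^(−0.02)·[0.7640·0.0000 + 0.2360·1.1950] = 0.2764
Node ud (S = 20.7): V_ud = e^(−0.02)·[0.7640·1.1950 + 0.2360·12.5800] = 3.8050
Node dd (S = 10.8): V_dd = e^(−0.02)·[0.7640·12.5800 + 0.2360·18.5200] = 13.7050
Node u (S = 34.5): V_u = e^(−0.02)·[0.7640·0.2764 + 0.2360·3.8050] = 1.0872
Node d (S = 18): V_d = e^(−0.02)·[0.7640·3.8050 + 0.2360·13.7050] = 6.0197
Node 0 (S = 30): V_0 = e^(−0.02)·[0.7640·1.0872 + 0.2360·6.0197] = 2.2067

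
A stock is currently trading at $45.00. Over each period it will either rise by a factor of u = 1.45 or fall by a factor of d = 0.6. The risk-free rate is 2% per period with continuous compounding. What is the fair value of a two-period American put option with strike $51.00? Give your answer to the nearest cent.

$14.74

Risk-neutral probability p = (e^0.02 − 0.6)/(1.45 − 0.6) = 0.4202/0.8500 = 0.4944
Terminal stock prices: S_uu = 94.61, S_ud = 39.15, S_dd = 16.2
Terminal payoffs (K − S): max(-43.61, 0) = 0, max(11.85, 0) = 11.85, max(34.8, 0) = 34.8
Node u (S = 65.25): continuation = e^(−0.02)·[0.4944·0.0000 + 0.5056·11.8500] = 5.8733; exercise value = 0.0000 ≤ continuation, so V_u = 5.8733
Node d (S = 27): continuation = e^(−0.02)·[0.4944·11.8500 + 0.5056·34.8000] = 22.9901; exercise value = 24.0000 > continuation, so V_d = 24.0000 (exercise)
Node 0 (S = 45): continuation = e^(−0.02)·[0.4944·5.8733 + 0.5056·24.0000] = 14.7412; exercise value = 6.0000 ≤ continuation, so V_0 = 14.7412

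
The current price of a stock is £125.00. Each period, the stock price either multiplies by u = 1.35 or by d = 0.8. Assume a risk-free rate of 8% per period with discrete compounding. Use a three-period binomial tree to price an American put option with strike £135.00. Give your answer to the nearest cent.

Risk-neutral probability p = (1 + 0.08 − 0.8)/(1.35 − 0.8) = 0.2800/0.5500 = 0.5091
Terminal stock prices: S_uuu = 307.5, S_uud = 182.3, S_udd = 108, S_ddd = 64
Terminal payoffs (K − S): max(-172.5, 0) = 0, max(-47.25, 0) = 0, max(27, 0) = 27, max(71, 0) = 71
Node uu (S = 227.8): continuation = 1/1.08·[0.5091·0.0000 + 0.4909·0.0000] = 0.0000; exercise value = 0.0000 ≤ continuation, so V_uu = 0.0000
Node ud (S = 135): continuation = 1/1.08·[0.5091·0.0000 + 0.4909·27.0000] = 12.2727; exercise value = 0.0000 ≤ continuation, so V_ud = 12.2727
Node dd (S = 80): continuation = 1/1.08·[0.5091·27.0000 + 0.4909·71.0000] = 45.0000; exercise value = 55.0000 > continuation, so V_dd = 55.0000 (exercise)
Node u (S = 168.8): continuation = 1/1.08·[0.5091·0.0000 + 0.4909·12.2727] = 5.5785; exercise value = 0.0000 ≤ continuation, so V_u = 5.5785
Node d (S = 100): continuation = 1/1.08·[0.5091·12.2727 + 0.4909·55.0000] = 30.7851; exercise value = 35.0000 > continuation, so V_d = 35.0000 (exercise)
Node 0 (S = 125): continuation = 1/1.08·[0.5091·5.5785 + 0.4909·35.0000] = 18.5387; exercise value = 10.0000 ≤ continuation, so V_0 = 18.5387

£18.54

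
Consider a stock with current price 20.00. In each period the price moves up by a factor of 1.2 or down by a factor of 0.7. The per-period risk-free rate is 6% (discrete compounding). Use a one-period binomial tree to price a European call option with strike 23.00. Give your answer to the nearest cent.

0.68

Risk-neutral probability p = (1 + 0.06 − 0.7)/(1.2 − 0.7) = 0.3600/0.5000 = 0.7200
Terminal stock prices: S_u = 24, S_d = 14
Terminal payoffs (S − K): max(1, 0) = 1, max(-9, 0) = 0
Node 0 (S = 20): V_0 = 1/1.06·[0.7200·1.0000 + 0.2800·0.0000] = 0.6792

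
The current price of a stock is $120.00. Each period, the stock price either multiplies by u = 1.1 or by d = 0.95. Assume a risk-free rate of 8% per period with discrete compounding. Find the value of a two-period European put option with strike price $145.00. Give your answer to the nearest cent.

Risk-neutral probability p = (1 + 0.08 − 0.95)/(1.1 − 0.95) = 0.1300/0.1500 = 0.8667
Terminal stock prices: S_uu = 145.2, S_ud = 125.4, S_dd = 108.3
Terminal payoffs (K − S): max(-0.2, 0) = 0, max(19.6, 0) = 19.6, max(36.7, 0) = 36.7
Node u (S = 132): V_u = 1/1.08·[0.8667·0.0000 + 0.1333·19.6000] = 2.4198
Node d (S = 114): V_d = 1/1.08·[0.8667·19.6000 + 0.1333·36.7000] = 20.2593
Node 0 (S = 120): V_0 = 1/1.08·[0.8667·2.4198 + 0.1333·20.2593] = 4.4429

$4.44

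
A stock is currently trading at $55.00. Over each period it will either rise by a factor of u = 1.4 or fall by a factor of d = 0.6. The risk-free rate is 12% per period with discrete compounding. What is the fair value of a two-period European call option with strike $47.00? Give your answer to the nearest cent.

$20.48

Risk-neutral probability p = (1 + 0.12 − 0.6)/(1.4 − 0.6) = 0.5200/0.8000 = 0.6500
Terminal stock prices: S_uu = 107.8, S_ud = 46.2, S_dd = 19.8
Terminal payoffs (S − K): max(60.8, 0) = 60.8, max(-0.8, 0) = 0, max(-27.2, 0) = 0
Node u (S = 77): V_u = 1/1.12·[0.6500·60.8000 + 0.3500·0.0000] = 35.2857
Node d (S = 33): V_d = 1/1.12·[0.6500·0.0000 + 0.3500·0.0000] = 0.0000
Node 0 (S = 55): V_0 = 1/1.12·[0.6500·35.2857 + 0.3500·0.0000] = 20.4783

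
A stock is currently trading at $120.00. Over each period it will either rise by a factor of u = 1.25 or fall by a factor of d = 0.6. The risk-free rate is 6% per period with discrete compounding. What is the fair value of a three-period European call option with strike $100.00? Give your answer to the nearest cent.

Risk-neutral probability p = (1 + 0.06 − 0.6)/(1.25 − 0.6) = 0.4600/0.6500 = 0.7077
Terminal stock prices: S_uuu = 234.4, S_uud = 112.5, S_udd = 54, S_ddd = 25.92
Terminal payoffs (S − K): max(134.4, 0) = 134.4, max(12.5, 0) = 12.5, max(-46, 0) = 0, max(-74.08, 0) = 0
Node uu (S = 187.5): V_uu = 1/1.06·[0.7077·134.3750 + 0.2923·12.5000] = 93.1604
Node ud (S = 90): V_ud = 1/1.06·[0.7077·12.5000 + 0.2923·0.0000] = 8.3454
Node dd (S = 43.2): V_dd = 1/1.06·[0.7077·0.0000 + 0.2923·0.0000] = 0.0000
Node u (S = 150): V_u = 1/1.06·[0.7077·93.1604 + 0.2923·8.3454] = 64.4984
Node d (S = 72): V_d = 1/1.06·[0.7077·8.3454 + 0.2923·0.0000] = 5.5717
Node 0 (S = 120): V_0 = 1/1.06·[0.7077·64.4984 + 0.2923·5.5717] = 44.5978

$44.60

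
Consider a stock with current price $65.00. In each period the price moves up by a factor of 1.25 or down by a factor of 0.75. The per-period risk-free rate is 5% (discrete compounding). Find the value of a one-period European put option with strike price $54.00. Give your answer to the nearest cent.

Risk-neutral probability p = (1 + 0.05 − 0.75)/(1.25 − 0.75) = 0.3000/0.5000 = 0.6000
Terminal stock prices: S_u = 81.25, S_d = 48.75
Terminal payoffs (K − S): max(-27.25, 0) = 0, max(5.25, 0) = 5.25
Node 0 (S = 65): V_0 = 1/1.05·[0.6000·0.0000 + 0.4000·5.2500] = 2.0000

$2.00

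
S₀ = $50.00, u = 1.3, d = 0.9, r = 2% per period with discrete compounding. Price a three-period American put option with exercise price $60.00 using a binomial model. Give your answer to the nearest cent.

Risk-neutral probability p = (1 + 0.02 − 0.9)/(1.3 − 0.9) = 0.1200/0.4000 = 0.3000
Terminal stock prices: S_uuu = 109.9, S_uud = 76.05, S_udd = 52.65, S_ddd = 36.45
Terminal payoffs (K − S): max(-49.85, 0) = 0, max(-16.05, 0) = 0, max(7.35, 0) = 7.35, max(23.55, 0) = 23.55
Node uu (S = 84.5): continuation = 1/1.02·[0.3000·0.0000 + 0.7000·0.0000] = 0.0000; exercise value = 0.0000 ≤ continuation, so V_uu = 0.0000
Node ud (S = 58.5): continuation = 1/1.02·[0.3000·0.0000 + 0.7000·7.3500] = 5.0441; exercise value = 1.5000 ≤ continuation, so V_ud = 5.0441
Node dd (S = 40.5): continuation = 1/1.02·[0.3000·7.3500 + 0.7000·23.5500] = 18.3235; exercise value = 19.5000 > continuation, so V_dd = 19.5000 (exercise)
Node u (S = 65): continuation = 1/1.02·[0.3000·0.0000 + 0.7000·5.0441] = 3.4616; exercise value = 0.0000 ≤ continuation, so V_u = 3.4616
Node d (S = 45): continuation = 1/1.02·[0.3000·5.0441 + 0.7000·19.5000] = 14.8659; exercise value = 15.0000 > continuation, so V_d = 15.0000 (exercise)
Node 0 (S = 50): continuation = 1/1.02·[0.3000·3.4616 + 0.7000·15.0000] = 11.3122; exercise value = 10.0000 ≤ continuation, so V_0 = 11.3122

$11.31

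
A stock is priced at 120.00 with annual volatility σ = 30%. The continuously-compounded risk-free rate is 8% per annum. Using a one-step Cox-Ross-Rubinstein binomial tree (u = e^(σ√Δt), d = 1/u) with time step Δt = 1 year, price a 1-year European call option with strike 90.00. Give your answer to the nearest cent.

37.36

CRR parameters: u = e^(σ√Δt) = e^(0.3·√1) = 1.3499, d = 1/u = 0.7408
Per-period rate: rΔt = 0.08·1 = 0.08, so R = e^0.08 = 1.0833
Risk-neutral probability p = (e^0.08 − 0.7408)/(1.3499 − 0.7408) = 0.3425/0.6090 = 0.5623
Terminal stock prices: S_u = 162, S_d = 88.9
Terminal payoffs (S − K): max(71.98, 0) = 71.98, max(-1.102, 0) = 0
Node 0 (S = 120): V_0 = e^(−0.08)·[0.5623·71.9831 + 0.4377·0.0000] = 37.3647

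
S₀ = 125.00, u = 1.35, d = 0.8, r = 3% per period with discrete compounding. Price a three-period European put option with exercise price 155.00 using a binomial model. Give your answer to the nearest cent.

Risk-neutral probability p = (1 + 0.03 − 0.8)/(1.35 − 0.8) = 0.2300/0.5500 = 0.4182
Terminal stock prices: S_uuu = 307.5, S_uud = 182.3, S_udd = 108, S_ddd = 64
Terminal payoffs (K − S): max(-152.5, 0) = 0, max(-27.25, 0) = 0, max(47, 0) = 47, max(91, 0) = 91
Node uu (S = 227.8): V_uu = 1/1.03·[0.4182·0.0000 + 0.5818·0.0000] = 0.0000
Node ud (S = 135): V_ud = 1/1.03·[0.4182·0.0000 + 0.5818·47.0000] = 26.5490
Node dd (S = 80): V_dd = 1/1.03·[0.4182·47.0000 + 0.5818·91.0000] = 70.4854
Node u (S = 168.8): V_u = 1/1.03·[0.4182·0.0000 + 0.5818·26.5490] = 14.9968
Node d (S = 100): V_d = 1/1.03·[0.4182·26.5490 + 0.5818·70.4854] = 50.5942
Node 0 (S = 125): V_0 = 1/1.03·[0.4182·14.9968 + 0.5818·50.5942] = 34.6680

34.67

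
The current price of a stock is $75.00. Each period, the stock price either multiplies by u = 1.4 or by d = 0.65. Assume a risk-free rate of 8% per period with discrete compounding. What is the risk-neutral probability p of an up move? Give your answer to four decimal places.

Risk-neutral probability p = (1 + 0.08 − 0.65)/(1.4 − 0.65) = 0.4300/0.7500 = 0.5733

p = 0.5733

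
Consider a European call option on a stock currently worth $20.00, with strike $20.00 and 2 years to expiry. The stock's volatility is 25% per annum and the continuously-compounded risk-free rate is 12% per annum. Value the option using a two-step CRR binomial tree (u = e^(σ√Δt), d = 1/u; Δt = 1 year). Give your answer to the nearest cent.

$4.86

CRR parameters: u = e^(σ√Δt) = e^(0.25·√1) = 1.2840, d = 1/u = 0.7788
Per-period rate: rΔt = 0.12·1 = 0.12, so R = e^0.12 = 1.1275
Risk-neutral probability p = (e^0.12 − 0.7788)/(1.2840 − 0.7788) = 0.3487/0.5052 = 0.6902
Terminal stock prices: S_uu = 32.97, S_ud = 20, S_dd = 12.13
Terminal payoffs (S − K): max(12.97, 0) = 12.97, max(0, 0) = 0, max(-7.869, 0) = 0
Node u (S = 25.68): V_u = e^(−0.12)·[0.6902·12.9744 + 0.3098·0.0000] = 7.9421
Node d (S = 15.58): V_d = e^(−0.12)·[0.6902·0.0000 + 0.3098·0.0000] = 0.0000
Node 0 (S = 20): V_0 = e^(−0.12)·[0.6902·7.9421 + 0.3098·0.0000] = 4.8616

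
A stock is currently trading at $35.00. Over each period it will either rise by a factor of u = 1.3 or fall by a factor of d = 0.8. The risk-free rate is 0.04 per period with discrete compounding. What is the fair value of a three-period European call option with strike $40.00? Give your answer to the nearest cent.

Risk-neutral probability p = (1 + 0.04 − 0.8)/(1.3 − 0.8) = 0.2400/0.5000 = 0.4800
Terminal stock prices: S_uuu = 76.89, S_uud = 47.32, S_udd = 29.12, S_ddd = 17.92
Terminal payoffs (S − K): max(36.89, 0) = 36.89, max(7.32, 0) = 7.32, max(-10.88, 0) = 0, max(-22.08, 0) = 0
Node uu (S = 59.15): V_uu = 1/1.04·[0.4800·36.8950 + 0.5200·7.3200] = 20.6885
Node ud (S = 36.4): V_ud = 1/1.04·[0.4800·7.3200 + 0.5200·0.0000] = 3.3785
Node dd (S = 22.4): V_dd = 1/1.04·[0.4800·0.0000 + 0.5200·0.0000] = 0.0000
Node u (S = 45.5): V_u = 1/1.04·[0.4800·20.6885 + 0.5200·3.3785] = 11.2378
Node d (S = 28): V_d = 1/1.04·[0.4800·3.3785 + 0.5200·0.0000] = 1.5593
Node 0 (S = 35): V_0 = 1/1.04·[0.4800·11.2378 + 0.5200·1.5593] = 5.9663

$5.97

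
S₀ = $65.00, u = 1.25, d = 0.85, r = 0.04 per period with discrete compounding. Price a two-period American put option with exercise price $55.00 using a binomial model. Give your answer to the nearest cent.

$2.05

Risk-neutral probability p = (1 + 0.04 − 0.85)/(1.25 − 0.85) = 0.1900/0.4000 = 0.4750
Terminal stock prices: S_uu = 101.6, S_ud = 69.06, S_dd = 46.96
Terminal payoffs (K − S): max(-46.56, 0) = 0, max(-14.06, 0) = 0, max(8.038, 0) = 8.038
Node u (S = 81.25): continuation = 1/1.04·[0.4750·0.0000 + 0.5250·0.0000] = 0.0000; exercise value = 0.0000 ≤ continuation, so V_u = 0.0000
Node d (S = 55.25): continuation = 1/1.04·[0.4750·0.0000 + 0.5250·8.0375] = 4.0574; exercise value = 0.0000 ≤ continuation, so V_d = 4.0574
Node 0 (S = 65): continuation = 1/1.04·[0.4750·0.0000 + 0.5250·4.0574] = 2.0482; exercise value = 0.0000 ≤ continuation, so V_0 = 2.0482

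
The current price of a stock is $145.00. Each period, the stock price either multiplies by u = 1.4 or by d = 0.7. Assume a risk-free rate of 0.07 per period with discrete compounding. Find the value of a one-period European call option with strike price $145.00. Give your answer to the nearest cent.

$28.65

Risk-neutral probability p = (1 + 0.07 − 0.7)/(1.4 − 0.7) = 0.3700/0.7000 = 0.5286
Terminal stock prices: S_u = 203, S_d = 101.5
Terminal payoffs (S − K): max(58, 0) = 58, max(-43.5, 0) = 0
Node 0 (S = 145): V_0 = 1/1.07·[0.5286·58.0000 + 0.4714·0.0000] = 28.6515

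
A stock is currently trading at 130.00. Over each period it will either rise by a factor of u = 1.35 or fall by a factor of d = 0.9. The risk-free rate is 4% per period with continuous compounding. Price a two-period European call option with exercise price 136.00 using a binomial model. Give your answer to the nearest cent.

17.84

Risk-neutral probability p = (e^0.04 − 0.9)/(1.35 − 0.9) = 0.1408/0.4500 = 0.3129
Terminal stock prices: S_uu = 236.9, S_ud = 158, S_dd = 105.3
Terminal payoffs (S − K): max(100.9, 0) = 100.9, max(21.95, 0) = 21.95, max(-30.7, 0) = 0
Node u (S = 175.5): V_u = e^(−0.04)·[0.3129·100.9250 + 0.6871·21.9500] = 44.8326
Node d (S = 117): V_d = e^(−0.04)·[0.3129·21.9500 + 0.6871·0.0000] = 6.5991
Node 0 (S = 130): V_0 = e^(−0.04)·[0.3129·44.8326 + 0.6871·6.5991] = 17.8350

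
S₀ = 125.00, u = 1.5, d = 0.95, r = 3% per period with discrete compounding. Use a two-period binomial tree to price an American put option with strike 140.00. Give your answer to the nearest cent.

18.71

Risk-neutral probability p = (1 + 0.03 − 0.95)/(1.5 − 0.95) = 0.0800/0.5500 = 0.1455
Terminal stock prices: S_uu = 281.2, S_ud = 178.1, S_dd = 112.8
Terminal payoffs (K − S): max(-141.2, 0) = 0, max(-38.12, 0) = 0, max(27.19, 0) = 27.19
Node u (S = 187.5): continuation = 1/1.03·[0.1455·0.0000 + 0.8545·0.0000] = 0.0000; exercise value = 0.0000 ≤ continuation, so V_u = 0.0000
Node d (S = 118.8): continuation = 1/1.03·[0.1455·0.0000 + 0.8545·27.1875] = 22.5563; exercise value = 21.2500 ≤ continuation, so V_d = 22.5563
Node 0 (S = 125): continuation = 1/1.03·[0.1455·0.0000 + 0.8545·22.5563] = 18.7139; exercise value = 15.0000 ≤ continuation, so V_0 = 18.7139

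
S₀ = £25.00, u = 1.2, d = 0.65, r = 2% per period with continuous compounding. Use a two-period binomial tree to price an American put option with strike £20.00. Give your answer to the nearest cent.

Risk-neutral probability p = (e^0.02 − 0.65)/(1.2 − 0.65) = 0.3702/0.5500 = 0.6731
Terminal stock prices: S_uu = 36, S_ud = 19.5, S_dd = 10.56
Terminal payoffs (K − S): max(-16, 0) = 0, max(0.5, 0) = 0.5, max(9.437, 0) = 9.437
Node u (S = 30): continuation = e^(−0.02)·[0.6731·0.0000 + 0.3269·0.5000] = 0.1602; exercise value = 0.0000 ≤ continuation, so V_u = 0.1602
Node d (S = 16.25): continuation = e^(−0.02)·[0.6731·0.5000 + 0.3269·9.4375] = 3.3540; exercise value = 3.7500 > continuation, so V_d = 3.7500 (exercise)
Node 0 (S = 25): continuation = e^(−0.02)·[0.6731·0.1602 + 0.3269·3.7500] = 1.3073; exercise value = 0.0000 ≤ continuation, so V_0 = 1.3073

£1.31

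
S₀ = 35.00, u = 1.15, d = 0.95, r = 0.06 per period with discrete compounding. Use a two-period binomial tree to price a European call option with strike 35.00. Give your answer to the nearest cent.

Risk-neutral probability p = (1 + 0.06 − 0.95)/(1.15 − 0.95) = 0.1100/0.2000 = 0.5500
Terminal stock prices: S_uu = 46.29, S_ud = 38.24, S_dd = 31.59
Terminal payoffs (S − K): max(11.29, 0) = 11.29, max(3.237, 0) = 3.237, max(-3.413, 0) = 0
Node u (S = 40.25): V_u = 1/1.06·[0.5500·11.2875 + 0.4500·3.2375] = 7.2311
Node d (S = 33.25): V_d = 1/1.06·[0.5500·3.2375 + 0.4500·0.0000] = 1.6798
Node 0 (S = 35): V_0 = 1/1.06·[0.5500·7.2311 + 0.4500·1.6798] = 4.4651

4.47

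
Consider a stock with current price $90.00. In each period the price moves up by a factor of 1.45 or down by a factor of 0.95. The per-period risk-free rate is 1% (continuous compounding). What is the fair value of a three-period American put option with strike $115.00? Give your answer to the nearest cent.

$25.70

Risk-neutral probability p = (e^0.01 − 0.95)/(1.45 − 0.95) = 0.0601/0.5000 = 0.1201
Terminal stock prices: S_uuu = 274.4, S_uud = 179.8, S_udd = 117.8, S_ddd = 77.16
Terminal payoffs (K − S): max(-159.4, 0) = 0, max(-64.76, 0) = 0, max(-2.776, 0) = 0, max(37.84, 0) = 37.84
Node uu (S = 189.2): continuation = e^(−0.01)·[0.1201·0.0000 + 0.8799·0.0000] = 0.0000; exercise value = 0.0000 ≤ continuation, so V_uu = 0.0000
Node ud (S = 124): continuation = e^(−0.01)·[0.1201·0.0000 + 0.8799·0.0000] = 0.0000; exercise value = 0.0000 ≤ continuation, so V_ud = 0.0000
Node dd (S = 81.22): continuation = e^(−0.01)·[0.1201·0.0000 + 0.8799·37.8363] = 32.9608; exercise value = 33.7750 > continuation, so V_dd = 33.7750 (exercise)
Node u (S = 130.5): continuation = e^(−0.01)·[0.1201·0.0000 + 0.8799·0.0000] = 0.0000; exercise value = 0.0000 ≤ continuation, so V_u = 0.0000
Node d (S = 85.5): continuation = e^(−0.01)·[0.1201·0.0000 + 0.8799·33.7750] = 29.4229; exercise value = 29.5000 > continuation, so V_d = 29.5000 (exercise)
Node 0 (S = 90): continuation = e^(−0.01)·[0.1201·0.0000 + 0.8799·29.5000] = 25.6988; exercise value = 25.0000 ≤ continuation, so V_0 = 25.6988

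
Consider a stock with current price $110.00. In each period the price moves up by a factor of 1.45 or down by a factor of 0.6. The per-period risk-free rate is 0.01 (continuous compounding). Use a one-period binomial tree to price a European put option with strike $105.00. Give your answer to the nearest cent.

$19.99

Risk-neutral probability p = (e^0.01 − 0.6)/(1.45 − 0.6) = 0.4101/0.8500 = 0.4824
Terminal stock prices: S_u = 159.5, S_d = 66
Terminal payoffs (K − S): max(-54.5, 0) = 0, max(39, 0) = 39
Node 0 (S = 110): V_0 = e^(−0.01)·[0.4824·0.0000 + 0.5176·39.0000] = 19.9851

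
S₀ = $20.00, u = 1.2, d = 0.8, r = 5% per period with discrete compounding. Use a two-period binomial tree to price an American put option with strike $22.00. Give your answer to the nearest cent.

Risk-neutral probability p = (1 + 0.05 − 0.8)/(1.2 − 0.8) = 0.2500/0.4000 = 0.6250
Terminal stock prices: S_uu = 28.8, S_ud = 19.2, S_dd = 12.8
Terminal payoffs (K − S): max(-6.8, 0) = 0, max(2.8, 0) = 2.8, max(9.2, 0) = 9.2
Node u (S = 24): continuation = 1/1.05·[0.6250·0.0000 + 0.3750·2.8000] = 1.0000; exercise value = 0.0000 ≤ continuation, so V_u = 1.0000
Node d (S = 16): continuation = 1/1.05·[0.6250·2.8000 + 0.3750·9.2000] = 4.9524; exercise value = 6.0000 > continuation, so V_d = 6.0000 (exercise)
Node 0 (S = 20): continuation = 1/1.05·[0.6250·1.0000 + 0.3750·6.0000] = 2.7381; exercise value = 2.0000 ≤ continuation, so V_0 = 2.7381

$2.74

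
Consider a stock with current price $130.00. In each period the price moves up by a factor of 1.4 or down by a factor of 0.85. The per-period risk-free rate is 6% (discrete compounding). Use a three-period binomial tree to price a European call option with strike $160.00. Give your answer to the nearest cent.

$22.04

Risk-neutral probability p = (1 + 0.06 − 0.85)/(1.4 − 0.85) = 0.2100/0.5500 = 0.3818
Terminal stock prices: S_uuu = 356.7, S_uud = 216.6, S_udd = 131.5, S_ddd = 79.84
Terminal payoffs (S − K): max(196.7, 0) = 196.7, max(56.58, 0) = 56.58, max(-28.51, 0) = 0, max(-80.16, 0) = 0
Node uu (S = 254.8): V_uu = 1/1.06·[0.3818·196.7200 + 0.6182·56.5800] = 103.8566
Node ud (S = 154.7): V_ud = 1/1.06·[0.3818·56.5800 + 0.6182·0.0000] = 20.3804
Node dd (S = 93.92): V_dd = 1/1.06·[0.3818·0.0000 + 0.6182·0.0000] = 0.0000
Node u (S = 182): V_u = 1/1.06·[0.3818·103.8566 + 0.6182·20.3804] = 49.2954
Node d (S = 110.5): V_d = 1/1.06·[0.3818·20.3804 + 0.6182·0.0000] = 7.3412
Node 0 (S = 130): V_0 = 1/1.06·[0.3818·49.2954 + 0.6182·7.3412] = 22.0378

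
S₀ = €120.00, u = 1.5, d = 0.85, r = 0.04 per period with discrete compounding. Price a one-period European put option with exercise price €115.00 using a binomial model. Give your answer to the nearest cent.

€8.85

Risk-neutral probability p = (1 + 0.04 − 0.85)/(1.5 − 0.85) = 0.1900/0.6500 = 0.2923
Terminal stock prices: S_u = 180, S_d = 102
Terminal payoffs (K − S): max(-65, 0) = 0, max(13, 0) = 13
Node 0 (S = 120): V_0 = 1/1.04·[0.2923·0.0000 + 0.7077·13.0000] = 8.8462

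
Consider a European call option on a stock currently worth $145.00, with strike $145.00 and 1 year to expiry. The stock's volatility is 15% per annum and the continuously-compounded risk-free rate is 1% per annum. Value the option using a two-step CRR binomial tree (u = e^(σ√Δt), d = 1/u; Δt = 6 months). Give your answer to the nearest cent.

CRR parameters: u = e^(σ√Δt) = e^(0.15·√0.5) = 1.1119, d = 1/u = 0.8994
Per-period rate: rΔt = 0.01·0.5 = 0.005, so R = e^0.005 = 1.0050
Risk-neutral probability p = (e^0.005 − 0.8994)/(1.1119 − 0.8994) = 0.1056/0.2125 = 0.4971
Terminal stock prices: S_uu = 179.3, S_ud = 145, S_dd = 117.3
Terminal payoffs (S − K): max(34.27, 0) = 34.27, max(0, 0) = 0, max(-27.72, 0) = 0
Node u (S = 161.2): V_u = e^(−0.005)·[0.4971·34.2651 + 0.5029·0.0000] = 16.9480
Node d (S = 130.4): V_d = e^(−0.005)·[0.4971·0.0000 + 0.5029·0.0000] = 0.0000
Node 0 (S = 145): V_0 = e^(−0.005)·[0.4971·16.9480 + 0.5029·0.0000] = 8.3827

$8.38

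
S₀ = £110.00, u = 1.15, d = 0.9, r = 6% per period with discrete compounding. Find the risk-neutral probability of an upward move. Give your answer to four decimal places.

Risk-neutral probability p = (1 + 0.06 − 0.9)/(1.15 − 0.9) = 0.1600/0.2500 = 0.6400

p = 0.6400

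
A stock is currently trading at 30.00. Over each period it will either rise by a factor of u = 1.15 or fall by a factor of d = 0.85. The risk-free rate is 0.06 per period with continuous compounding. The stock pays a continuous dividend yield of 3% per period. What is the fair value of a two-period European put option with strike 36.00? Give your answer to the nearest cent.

4.86

Per-period risk-free factor R = e^0.06 = 1.0618; dividend-adjusted growth = e^(0.06−0.03) = 1.0305.
Risk-neutral probability p = (1.0305 − 0.85)/(1.15 − 0.85) = 0.1805/0.3000 = 0.6015
Terminal stock prices: S_uu = 39.67, S_ud = 29.32, S_dd = 21.67
Terminal payoffs (K − S): max(-3.675, 0) = 0, max(6.675, 0) = 6.675, max(14.33, 0) = 14.33
Node u (S = 34.5): V_u = e^(−0.06)·[0.6015·0.0000 + 0.3985·6.6750] = 2.5050
Node d (S = 25.5): V_d = e^(−0.06)·[0.6015·6.6750 + 0.3985·14.3250] = 9.1572
Node 0 (S = 30): V_0 = e^(−0.06)·[0.6015·2.5050 + 0.3985·9.1572] = 4.8555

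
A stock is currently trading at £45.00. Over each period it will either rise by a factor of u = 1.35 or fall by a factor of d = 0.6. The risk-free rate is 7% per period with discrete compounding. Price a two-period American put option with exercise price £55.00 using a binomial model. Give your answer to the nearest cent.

£13.56

Risk-neutral probability p = (1 + 0.07 − 0.6)/(1.35 − 0.6) = 0.4700/0.7500 = 0.6267
Terminal stock prices: S_uu = 82.01, S_ud = 36.45, S_dd = 16.2
Terminal payoffs (K − S): max(-27.01, 0) = 0, max(18.55, 0) = 18.55, max(38.8, 0) = 38.8
Node u (S = 60.75): continuation = 1/1.07·[0.6267·0.0000 + 0.3733·18.5500] = 6.4723; exercise value = 0.0000 ≤ continuation, so V_u = 6.4723
Node d (S = 27): continuation = 1/1.07·[0.6267·18.5500 + 0.3733·38.8000] = 24.4019; exercise value = 28.0000 > continuation, so V_d = 28.0000 (exercise)
Node 0 (S = 45): continuation = 1/1.07·[0.6267·6.4723 + 0.3733·28.0000] = 13.5601; exercise value = 10.0000 ≤ continuation, so V_0 = 13.5601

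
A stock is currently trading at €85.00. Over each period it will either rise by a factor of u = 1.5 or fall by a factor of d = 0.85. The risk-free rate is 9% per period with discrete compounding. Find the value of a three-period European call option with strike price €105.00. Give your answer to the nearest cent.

Risk-neutral probability p = (1 + 0.09 − 0.85)/(1.5 − 0.85) = 0.2400/0.6500 = 0.3692
Terminal stock prices: S_uuu = 286.9, S_uud = 162.6, S_udd = 92.12, S_ddd = 52.2
Terminal payoffs (S − K): max(181.9, 0) = 181.9, max(57.56, 0) = 57.56, max(-12.88, 0) = 0, max(-52.8, 0) = 0
Node uu (S = 191.2): V_uu = 1/1.09·[0.3692·181.8750 + 0.6308·57.5625] = 94.9197
Node ud (S = 108.4): V_ud = 1/1.09·[0.3692·57.5625 + 0.6308·0.0000] = 19.4989
Node dd (S = 61.41): V_dd = 1/1.09·[0.3692·0.0000 + 0.6308·0.0000] = 0.0000
Node u (S = 127.5): V_u = 1/1.09·[0.3692·94.9197 + 0.6308·19.4989] = 43.4373
Node d (S = 72.25): V_d = 1/1.09·[0.3692·19.4989 + 0.6308·0.0000] = 6.6051
Node 0 (S = 85): V_0 = 1/1.09·[0.3692·43.4373 + 0.6308·6.6051] = 18.5364

€18.54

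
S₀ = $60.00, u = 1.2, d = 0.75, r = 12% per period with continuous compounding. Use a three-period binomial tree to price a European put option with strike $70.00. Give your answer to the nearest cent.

$2.71

Risk-neutral probability p = (e^0.12 − 0.75)/(1.2 − 0.75) = 0.3775/0.4500 = 0.8389
Terminal stock prices: S_uuu = 103.7, S_uud = 64.8, S_udd = 40.5, S_ddd = 25.31
Terminal payoffs (K − S): max(-33.68, 0) = 0, max(5.2, 0) = 5.2, max(29.5, 0) = 29.5, max(44.69, 0) = 44.69
Node uu (S = 86.4): V_uu = e^(−0.12)·[0.8389·0.0000 + 0.1611·5.2000] = 0.7431
Node ud (S = 54): V_ud = e^(−0.12)·[0.8389·5.2000 + 0.1611·29.5000] = 8.0844
Node dd (S = 33.75): V_dd = e^(−0.12)·[0.8389·29.5000 + 0.1611·44.6875] = 28.3344
Node u (S = 72): V_u = e^(−0.12)·[0.8389·0.7431 + 0.1611·8.0844] = 1.7081
Node d (S = 45): V_d = e^(−0.12)·[0.8389·8.0844 + 0.1611·28.3344] = 10.0640
Node 0 (S = 60): V_0 = e^(−0.12)·[0.8389·1.7081 + 0.1611·10.0640] = 2.7090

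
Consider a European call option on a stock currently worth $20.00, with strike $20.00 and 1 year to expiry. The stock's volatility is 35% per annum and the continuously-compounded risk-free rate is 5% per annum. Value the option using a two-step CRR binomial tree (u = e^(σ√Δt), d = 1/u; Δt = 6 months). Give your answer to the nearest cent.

CRR parameters: u = e^(σ√Δt) = e^(0.35·√0.5) = 1.2808, d = 1/u = 0.7808
Per-period rate: rΔt = 0.05·0.5 = 0.025, so R = e^0.025 = 1.0253
Risk-neutral probability p = (e^0.025 − 0.7808)/(1.2808 − 0.7808) = 0.2446/0.5000 = 0.4891
Terminal stock prices: S_uu = 32.81, S_ud = 20, S_dd = 12.19
Terminal payoffs (S − K): max(12.81, 0) = 12.81, max(0, 0) = 0, max(-7.808, 0) = 0
Node u (S = 25.62): V_u = e^(−0.025)·[0.4891·12.8091 + 0.5109·0.0000] = 6.1099
Node d (S = 15.62): V_d = e^(−0.025)·[0.4891·0.0000 + 0.5109·0.0000] = 0.0000
Node 0 (S = 20): V_0 = e^(−0.025)·[0.4891·6.1099 + 0.5109·0.0000] = 2.9144

$2.91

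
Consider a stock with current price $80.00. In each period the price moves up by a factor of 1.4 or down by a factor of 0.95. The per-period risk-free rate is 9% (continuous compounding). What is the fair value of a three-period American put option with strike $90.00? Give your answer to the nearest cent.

$10.00

Risk-neutral probability p = (e^0.09 − 0.95)/(1.4 − 0.95) = 0.1442/0.4500 = 0.3204
Terminal stock prices: S_uuu = 219.5, S_uud = 149, S_udd = 101.1, S_ddd = 68.59
Terminal payoffs (K − S): max(-129.5, 0) = 0, max(-58.96, 0) = 0, max(-11.08, 0) = 0, max(21.41, 0) = 21.41
Node uu (S = 156.8): continuation = e^(−0.09)·[0.3204·0.0000 + 0.6796·0.0000] = 0.0000; exercise value = 0.0000 ≤ continuation, so V_uu = 0.0000
Node ud (S = 106.4): continuation = e^(−0.09)·[0.3204·0.0000 + 0.6796·0.0000] = 0.0000; exercise value = 0.0000 ≤ continuation, so V_ud = 0.0000
Node dd (S = 72.2): continuation = e^(−0.09)·[0.3204·0.0000 + 0.6796·21.4100] = 13.2982; exercise value = 17.8000 > continuation, so V_dd = 17.8000 (exercise)
Node u (S = 112): continuation = e^(−0.09)·[0.3204·0.0000 + 0.6796·0.0000] = 0.0000; exercise value = 0.0000 ≤ continuation, so V_u = 0.0000
Node d (S = 76): continuation = e^(−0.09)·[0.3204·0.0000 + 0.6796·17.8000] = 11.0559; exercise value = 14.0000 > continuation, so V_d = 14.0000 (exercise)
Node 0 (S = 80): continuation = e^(−0.09)·[0.3204·0.0000 + 0.6796·14.0000] = 8.6957; exercise value = 10.0000 > continuation, so V_0 = 10.0000 (exercise)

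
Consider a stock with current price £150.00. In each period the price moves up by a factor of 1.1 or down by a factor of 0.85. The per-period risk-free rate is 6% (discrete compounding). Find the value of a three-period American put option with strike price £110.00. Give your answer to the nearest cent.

Risk-neutral probability p = (1 + 0.06 − 0.85)/(1.1 − 0.85) = 0.2100/0.2500 = 0.8400
Terminal stock prices: S_uuu = 199.7, S_uud = 154.3, S_udd = 119.2, S_ddd = 92.12
Terminal payoffs (K − S): max(-89.65, 0) = 0, max(-44.28, 0) = 0, max(-9.212, 0) = 0, max(17.88, 0) = 17.88
Node uu (S = 181.5): continuation = 1/1.06·[0.8400·0.0000 + 0.1600·0.0000] = 0.0000; exercise value = 0.0000 ≤ continuation, so V_uu = 0.0000
Node ud (S = 140.2): continuation = 1/1.06·[0.8400·0.0000 + 0.1600·0.0000] = 0.0000; exercise value = 0.0000 ≤ continuation, so V_ud = 0.0000
Node dd (S = 108.4): continuation = 1/1.06·[0.8400·0.0000 + 0.1600·17.8813] = 2.6991; exercise value = 1.6250 ≤ continuation, so V_dd = 2.6991
Node u (S = 165): continuation = 1/1.06·[0.8400·0.0000 + 0.1600·0.0000] = 0.0000; exercise value = 0.0000 ≤ continuation, so V_u = 0.0000
Node d (S = 127.5): continuation = 1/1.06·[0.8400·0.0000 + 0.1600·2.6991] = 0.4074; exercise value = 0.0000 ≤ continuation, so V_d = 0.4074
Node 0 (S = 150): continuation = 1/1.06·[0.8400·0.0000 + 0.1600·0.4074] = 0.0615; exercise value = 0.0000 ≤ continuation, so V_0 = 0.0615

£0.06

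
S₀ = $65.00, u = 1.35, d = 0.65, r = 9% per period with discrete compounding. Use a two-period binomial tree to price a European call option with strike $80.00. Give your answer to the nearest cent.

Risk-neutral probability p = (1 + 0.09 − 0.65)/(1.35 − 0.65) = 0.4400/0.7000 = 0.6286
Terminal stock prices: S_uu = 118.5, S_ud = 57.04, S_dd = 27.46
Terminal payoffs (S − K): max(38.46, 0) = 38.46, max(-22.96, 0) = 0, max(-52.54, 0) = 0
Node u (S = 87.75): V_u = 1/1.09·[0.6286·38.4625 + 0.3714·0.0000] = 22.1802
Node d (S = 42.25): V_d = 1/1.09·[0.6286·0.0000 + 0.3714·0.0000] = 0.0000
Node 0 (S = 65): V_0 = 1/1.09·[0.6286·22.1802 + 0.3714·0.0000] = 12.7907

$12.79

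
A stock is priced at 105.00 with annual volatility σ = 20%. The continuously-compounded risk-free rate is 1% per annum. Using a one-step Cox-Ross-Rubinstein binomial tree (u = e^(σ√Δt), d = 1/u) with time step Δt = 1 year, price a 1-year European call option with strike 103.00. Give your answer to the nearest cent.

CRR parameters: u = e^(σ√Δt) = e^(0.2·√1) = 1.2214, d = 1/u = 0.8187
Per-period rate: rΔt = 0.01·1 = 0.01, so R = e^0.01 = 1.0101
Risk-neutral probability p = (e^0.01 − 0.8187)/(1.2214 − 0.8187) = 0.1913/0.4027 = 0.4751
Terminal stock prices: S_u = 128.2, S_d = 85.97
Terminal payoffs (S − K): max(25.25, 0) = 25.25, max(-17.03, 0) = 0
Node 0 (S = 105): V_0 = e^(−0.01)·[0.4751·25.2473 + 0.5249·0.0000] = 11.8763

11.88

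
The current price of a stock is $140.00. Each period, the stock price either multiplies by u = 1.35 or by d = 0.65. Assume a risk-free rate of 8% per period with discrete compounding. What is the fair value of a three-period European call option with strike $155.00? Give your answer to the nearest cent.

$38.62

Risk-neutral probability p = (1 + 0.08 − 0.65)/(1.35 − 0.65) = 0.4300/0.7000 = 0.6143
Terminal stock prices: S_uuu = 344.5, S_uud = 165.8, S_udd = 79.85, S_ddd = 38.45
Terminal payoffs (S − K): max(189.5, 0) = 189.5, max(10.85, 0) = 10.85, max(-75.15, 0) = 0, max(-116.6, 0) = 0
Node uu (S = 255.2): V_uu = 1/1.08·[0.6143·189.4525 + 0.3857·10.8475] = 111.6315
Node ud (S = 122.9): V_ud = 1/1.08·[0.6143·10.8475 + 0.3857·0.0000] = 6.1699
Node dd (S = 59.15): V_dd = 1/1.08·[0.6143·0.0000 + 0.3857·0.0000] = 0.0000
Node u (S = 189): V_u = 1/1.08·[0.6143·111.6315 + 0.3857·6.1699] = 65.6976
Node d (S = 91): V_d = 1/1.08·[0.6143·6.1699 + 0.3857·0.0000] = 3.5093
Node 0 (S = 140): V_0 = 1/1.08·[0.6143·65.6976 + 0.3857·3.5093] = 38.6210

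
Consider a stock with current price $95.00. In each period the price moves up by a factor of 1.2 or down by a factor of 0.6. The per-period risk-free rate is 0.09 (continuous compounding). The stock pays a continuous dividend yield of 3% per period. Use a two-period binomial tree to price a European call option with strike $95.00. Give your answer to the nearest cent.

Per-period risk-free factor R = e^0.09 = 1.0942; dividend-adjusted growth = e^(0.09−0.03) = 1.0618.
Risk-neutral probability p = (1.0618 − 0.6)/(1.2 − 0.6) = 0.4618/0.6000 = 0.7697
Terminal stock prices: S_uu = 136.8, S_ud = 68.4, S_dd = 34.2
Terminal payoffs (S − K): max(41.8, 0) = 41.8, max(-26.6, 0) = 0, max(-60.8, 0) = 0
Node u (S = 114): V_u = e^(−0.09)·[0.7697·41.8000 + 0.2303·0.0000] = 29.4054
Node d (S = 57): V_d = e^(−0.09)·[0.7697·0.0000 + 0.2303·0.0000] = 0.0000
Node 0 (S = 95): V_0 = e^(−0.09)·[0.7697·29.4054 + 0.2303·0.0000] = 20.6860

$20.69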